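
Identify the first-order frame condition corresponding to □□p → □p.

density

Suppose □□p→□p is valid. Take Rxy and set V(p)={w : xR²w}. Then □□p at x, so □p at x, so p at y, i.e. ∃z(Rxz∧Rzy).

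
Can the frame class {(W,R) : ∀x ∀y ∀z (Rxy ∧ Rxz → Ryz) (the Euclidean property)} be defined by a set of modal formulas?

Yes — defined by ◇p → □◇p

This is a Sahlqvist condition; the 5 axiom ◇p → □◇p defines it.
Suppose ◇p→□◇p is valid. Take Rxy, Rxz and set V(p)={y}. Then ◇p at x, so □◇p at x, so ◇p at z, so some w with Rzw has p; w=y, i.e. Rzy. By symmetry of the argument, Ryz.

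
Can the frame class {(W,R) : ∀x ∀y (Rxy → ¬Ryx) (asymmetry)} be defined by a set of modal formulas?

Any modally definable frame class is closed under surjective bounded morphisms.
The 5-cycle (worlds a,b,c,d,e with a→b→c→d→e→a) is asymmetric. Mapping every world to a single reflexive point • is a surjective bounded morphism, and the reflexive point is not asymmetric (R•• but asymmetry requires ¬R••).
So the class is not modally definable.

Not modally definable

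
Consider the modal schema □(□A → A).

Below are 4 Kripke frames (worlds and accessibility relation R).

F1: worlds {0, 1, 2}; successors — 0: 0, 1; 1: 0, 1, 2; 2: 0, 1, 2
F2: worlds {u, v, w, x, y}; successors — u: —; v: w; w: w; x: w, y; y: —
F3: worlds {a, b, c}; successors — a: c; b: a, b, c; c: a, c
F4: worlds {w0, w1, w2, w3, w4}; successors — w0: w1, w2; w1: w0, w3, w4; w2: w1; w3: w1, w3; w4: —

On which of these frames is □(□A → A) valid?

This is the axiom for shift-reflexivity; its first-order frame correspondent is ∀x ∀y (Rxy → Ryy).
F1: holds.
F2: fails — Rxy but not Ryy.
F3: fails — Rba but not Raa.
F4: fails — Rw1w0 but not Rw0w0.

F1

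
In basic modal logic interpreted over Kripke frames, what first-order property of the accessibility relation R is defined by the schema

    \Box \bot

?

Emptiness of R

This is the Ver axiom.
Its frame correspondent is emptiness of R — \forall x \forall y \neg Rxy.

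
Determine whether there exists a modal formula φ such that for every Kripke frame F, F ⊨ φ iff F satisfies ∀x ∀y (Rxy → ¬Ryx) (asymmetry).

Not definable by any modal formula

Modal frame validity is preserved under surjective bounded morphisms.
The 5-cycle (worlds s,t,u,v,w with s→t→u→v→w→s) is asymmetric. Mapping every world to a single reflexive point • is a surjective bounded morphism, and the reflexive point is not asymmetric (R•• but asymmetry requires ¬R••).
Hence asymmetry is not modally definable.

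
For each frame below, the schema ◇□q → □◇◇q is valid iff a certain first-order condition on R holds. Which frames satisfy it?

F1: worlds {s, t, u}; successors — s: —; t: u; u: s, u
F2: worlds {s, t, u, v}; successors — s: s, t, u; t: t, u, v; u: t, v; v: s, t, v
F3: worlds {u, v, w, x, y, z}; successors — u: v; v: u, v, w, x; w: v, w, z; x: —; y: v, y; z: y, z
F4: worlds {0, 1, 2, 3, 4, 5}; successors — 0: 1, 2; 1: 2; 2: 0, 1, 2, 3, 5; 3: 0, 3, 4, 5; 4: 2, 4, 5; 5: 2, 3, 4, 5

Frame correspondent (Sahlqvist): ∀x ∀y ∀z ((xRy ∧ xRz) → ∃w (yRw ∧ zR²w)) — i.e. a generalized confluence (Geach) condition.
F1: fails — uRs, uRs but no w with sRw and sR²w.
F2: satisfies the condition.
F3: fails — vRu, vRx but no t with uRt and xR²t.
F4: satisfies the condition.
Valid on: F2, F4.

F2, F4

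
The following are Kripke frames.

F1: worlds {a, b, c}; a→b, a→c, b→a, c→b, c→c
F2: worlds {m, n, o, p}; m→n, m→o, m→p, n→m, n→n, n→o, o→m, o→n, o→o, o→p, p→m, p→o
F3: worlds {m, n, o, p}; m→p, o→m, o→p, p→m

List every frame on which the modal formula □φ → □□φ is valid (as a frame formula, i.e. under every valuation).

Frame correspondent (Sahlqvist): ∀x ∀y ∀z (Rxy ∧ Ryz → Rxz) — i.e. transitivity.
F1: fails — Rab and Rba but not Raa.
F2: fails — Rpm and Rmn but not Rpn.
F3: fails — Rpm and Rmp but not Rpp.

none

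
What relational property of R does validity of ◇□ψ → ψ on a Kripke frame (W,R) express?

symmetry

Replacing ψ by ¬ψ and contraposing gives the equivalent schema ψ → □◇ψ.
Suppose ψ→□◇ψ is valid. Take Rxy and set V(ψ)={x}. Then ψ at x, so □◇ψ at x, so ◇ψ at y, so some z with Ryz has ψ; z=x, i.e. Ryx.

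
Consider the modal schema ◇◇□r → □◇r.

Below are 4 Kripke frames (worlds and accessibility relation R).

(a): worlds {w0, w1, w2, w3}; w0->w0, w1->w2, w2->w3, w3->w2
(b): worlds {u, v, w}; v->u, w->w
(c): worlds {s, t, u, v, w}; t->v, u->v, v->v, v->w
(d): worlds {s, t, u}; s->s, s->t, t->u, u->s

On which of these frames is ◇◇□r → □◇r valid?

(b)

Frame correspondent (Sahlqvist): ∀x ∀y ∀z ((xR²y ∧ xRz) → ∃w (yRw ∧ zRw)) — i.e. a generalized confluence (Geach) condition.
(a): fails — w1R²w3, w1Rw2 but no w with w3Rw and w2Rw.
(b): ✓.
(c): fails — tR²w, tRv but no w* with wRw* and vRw*.
(d): fails — sR²s, sRt but no w with sRw and tRw.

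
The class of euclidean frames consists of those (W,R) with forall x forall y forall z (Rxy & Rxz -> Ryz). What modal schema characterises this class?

This is the Euclidean property; the standard corresponding axiom is 5: ◇ψ → □◇ψ.
Suppose ◇ψ→□◇ψ is valid. Take Rxy, Rxz and set V(ψ)={y}. Then ◇ψ at x, so □◇ψ at x, so ◇ψ at z, so some w with Rzw has ψ; w=y, i.e. Rzy. By symmetry of the argument, Ryz.

◇ψ → □◇ψ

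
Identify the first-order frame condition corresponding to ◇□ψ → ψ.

Symmetry

This schema is equivalent to the B axiom ψ → □◇ψ.
Its frame correspondent is symmetry — ∀x ∀y (Rxy → Ryx).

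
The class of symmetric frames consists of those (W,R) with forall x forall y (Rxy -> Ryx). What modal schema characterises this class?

A defining formula is p → □◇p (the B axiom).
Suppose p→□◇p is valid. Take Rxy and set V(p)={x}. Then p at x, so □◇p at x, so ◇p at y, so some z with Ryz has p; z=x, i.e. Ryx.

p → □◇p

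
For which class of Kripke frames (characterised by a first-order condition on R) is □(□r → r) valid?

Suppose □(□r→r) is valid. Take Rxy and set V(r)={w : Ryw}. Then at y, □r holds; since □(□r→r) at x, □r→r at y, so r at y, i.e. Ryy.

shift-reflexivity: ∀x ∀y (Rxy → Ryy)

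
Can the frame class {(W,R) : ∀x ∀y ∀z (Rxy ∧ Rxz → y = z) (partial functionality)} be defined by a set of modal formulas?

Yes — defined by ◇p → □p

This is a Sahlqvist condition; the CD axiom ◇p → □p defines it.
Suppose ◇p→□p is valid. Take Rxy, Rxz and set V(p)={y}. Then ◇p at x, so □p at x, so p at z, i.e. z=y.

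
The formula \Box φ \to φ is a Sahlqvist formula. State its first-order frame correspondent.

Reflexivity

This is the T axiom.
Its frame correspondent is reflexivity — \forall x Rxx.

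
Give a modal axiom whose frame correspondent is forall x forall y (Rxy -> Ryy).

□(□p → p)

This is shift-reflexivity; the standard corresponding axiom is T□: □(□p → p).
Suppose □(□p→p) is valid. Take Rxy and set V(p)={w : Ryw}. Then at y, □p holds; since □(□p→p) at x, □p→p at y, so p at y, i.e. Ryy.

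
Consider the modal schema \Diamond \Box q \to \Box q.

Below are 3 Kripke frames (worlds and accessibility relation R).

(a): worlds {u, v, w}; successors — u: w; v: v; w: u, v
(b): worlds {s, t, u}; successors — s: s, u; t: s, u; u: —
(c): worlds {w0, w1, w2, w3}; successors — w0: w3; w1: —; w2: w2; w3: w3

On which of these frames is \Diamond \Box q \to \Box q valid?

The schema corresponds to the Euclidean property: \forall x \forall y \forall z (Rxy \wedge Rxz \to Ryz).
(a): fails — Ruw and Ruw but not Rww.
(b): fails — Rsu and Rsu but not Ruu.
(c): condition met.
Valid on: (c).

(c)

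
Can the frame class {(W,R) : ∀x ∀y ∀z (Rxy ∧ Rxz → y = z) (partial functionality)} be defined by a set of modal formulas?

Definable; ◇q → □q defines it

Yes: it is partial functionality, defined by the CD schema ◇q → □q.
Suppose ◇q→□q is valid. Take Rxy, Rxz and set V(q)={y}. Then ◇q at x, so □q at x, so q at z, i.e. z=y.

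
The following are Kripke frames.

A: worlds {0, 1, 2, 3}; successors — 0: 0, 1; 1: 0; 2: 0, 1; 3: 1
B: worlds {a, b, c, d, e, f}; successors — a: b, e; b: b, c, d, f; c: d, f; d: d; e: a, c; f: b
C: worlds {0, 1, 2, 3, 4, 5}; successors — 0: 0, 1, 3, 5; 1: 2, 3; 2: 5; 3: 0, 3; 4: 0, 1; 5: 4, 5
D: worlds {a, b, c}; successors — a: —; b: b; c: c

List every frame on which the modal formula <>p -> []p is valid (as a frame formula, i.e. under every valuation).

The schema corresponds to partial functionality: forall x forall y forall z (Rxy & Rxz -> y = z).
A: fails — 0 sees both 0 and 1.
B: fails — a sees both b and e.
C: fails — 0 sees both 0 and 1.
D: satisfies the condition.

D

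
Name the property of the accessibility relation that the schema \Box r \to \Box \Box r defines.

transitivity: \forall x \forall y \forall z (Rxy \wedge Ryz \to Rxz)

Suppose □r→□□r is valid. Take Rxy, Ryz and set V(r)={w : Rxw}. Then □r at x, so □□r at x, so □r at y, so r at z, i.e. Rxz.
Conversely, any frame satisfying \forall x \forall y \forall z (Rxy \wedge Ryz \to Rxz) validates the schema.
Frame condition: \forall x \forall y \forall z (Rxy \wedge Ryz \to Rxz).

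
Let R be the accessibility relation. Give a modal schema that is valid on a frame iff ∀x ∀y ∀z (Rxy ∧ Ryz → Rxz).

A defining formula is □q → □□q (the 4 axiom).

□q → □□q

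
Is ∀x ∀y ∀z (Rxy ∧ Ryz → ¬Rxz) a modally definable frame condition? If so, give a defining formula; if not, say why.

Any modally definable frame class is closed under surjective bounded morphisms.
The 5-cycle (worlds w0,w1,w2,w3,w4 with w0→w1→w2→w3→w4→w0) is intransitive. Mapping every world to a single reflexive point • is a surjective bounded morphism; the reflexive point is not intransitive (R••∧R•• but R••).
So the class is not modally definable.

Not definable by any modal formula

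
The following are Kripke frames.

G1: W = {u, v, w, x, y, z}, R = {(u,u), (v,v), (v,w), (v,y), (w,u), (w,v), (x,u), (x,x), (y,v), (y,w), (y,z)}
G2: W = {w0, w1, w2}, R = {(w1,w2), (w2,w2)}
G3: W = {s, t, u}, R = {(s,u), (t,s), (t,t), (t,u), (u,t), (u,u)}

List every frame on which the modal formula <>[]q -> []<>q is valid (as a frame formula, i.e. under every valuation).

Frame correspondent (Sahlqvist): forall x forall y forall z (Rxy & Rxz -> exists w (Ryw & Rzw)) — i.e. convergence.
G1: fails — Rwu and Rwv but u and v have no common successor.
G2: satisfies the condition.
G3: satisfies the condition.

G2, G3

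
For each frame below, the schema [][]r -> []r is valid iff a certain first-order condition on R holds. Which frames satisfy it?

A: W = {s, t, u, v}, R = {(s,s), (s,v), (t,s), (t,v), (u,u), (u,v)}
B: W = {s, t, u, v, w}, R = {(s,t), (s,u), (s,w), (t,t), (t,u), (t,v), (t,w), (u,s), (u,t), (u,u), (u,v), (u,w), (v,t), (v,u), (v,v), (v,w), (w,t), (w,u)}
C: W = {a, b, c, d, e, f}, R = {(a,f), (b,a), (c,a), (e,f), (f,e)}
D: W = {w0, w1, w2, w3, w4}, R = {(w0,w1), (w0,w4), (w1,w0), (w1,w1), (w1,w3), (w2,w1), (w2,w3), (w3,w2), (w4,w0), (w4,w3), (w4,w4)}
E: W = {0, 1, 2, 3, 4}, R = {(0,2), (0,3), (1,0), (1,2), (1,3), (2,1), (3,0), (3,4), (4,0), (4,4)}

Frame correspondent (Sahlqvist): forall x forall y (Rxy -> exists z (Rxz & Rzy)) — i.e. density.
A: condition met.
B: condition met.
C: fails — Rba but no z with Rbz and Rza.
D: fails — Rw3w2 but no z with Rw3z and Rzw2.
E: fails — R02 but no z with R0z and Rz2.
Valid on: A, B.

A, B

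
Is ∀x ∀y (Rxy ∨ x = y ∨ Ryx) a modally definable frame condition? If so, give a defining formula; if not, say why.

No

If a class were modally definable it would be closed under disjoint unions (Goldblatt–Thomason).
Take 2 disjoint single-world reflexive frames: each is trivially connected, but their disjoint union has 2 worlds with no edge between distinct components, so it is not connected.
So no modal formula (or set of formulas) defines exactly the connected frames.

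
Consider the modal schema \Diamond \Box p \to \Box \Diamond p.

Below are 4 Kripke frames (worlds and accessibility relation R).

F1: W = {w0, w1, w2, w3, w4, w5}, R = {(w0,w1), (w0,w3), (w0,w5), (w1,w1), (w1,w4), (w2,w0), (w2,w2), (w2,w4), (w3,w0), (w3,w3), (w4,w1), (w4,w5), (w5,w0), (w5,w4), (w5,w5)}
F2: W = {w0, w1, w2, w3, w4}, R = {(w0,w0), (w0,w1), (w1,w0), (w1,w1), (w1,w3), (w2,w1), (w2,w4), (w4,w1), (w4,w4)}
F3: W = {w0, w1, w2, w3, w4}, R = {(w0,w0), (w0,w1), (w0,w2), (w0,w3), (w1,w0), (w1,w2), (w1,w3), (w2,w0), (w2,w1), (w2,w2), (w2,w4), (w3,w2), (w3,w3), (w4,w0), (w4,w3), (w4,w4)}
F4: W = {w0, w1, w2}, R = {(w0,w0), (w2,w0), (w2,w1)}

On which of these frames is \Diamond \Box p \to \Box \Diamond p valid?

The schema corresponds to convergence: \forall x \forall y \forall z (Rxy \wedge Rxz \to \exists w (Ryw \wedge Rzw)).
F1: fails — Rw0w1 and Rw0w3 but w1 and w3 have no common successor.
F2: fails — Rw1w1 and Rw1w3 but w1 and w3 have no common successor.
F3: ✓.
F4: fails — Rw2w0 and Rw2w1 but w0 and w1 have no common successor.
Valid on: F3.

F3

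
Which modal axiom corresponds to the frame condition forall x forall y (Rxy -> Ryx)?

This is symmetry; the standard corresponding axiom is B: q → □◇q.

q → □◇q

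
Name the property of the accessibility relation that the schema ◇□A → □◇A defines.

Suppose ◇□A→□◇A is valid. Take Rxy, Rxz and set V(A)={w : Ryw}. Then □A at y so ◇□A at x, so □◇A at x, so ◇A at z, giving w with Rzw and Ryw.

convergence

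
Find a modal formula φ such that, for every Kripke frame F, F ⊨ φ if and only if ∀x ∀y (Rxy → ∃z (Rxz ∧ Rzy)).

□□p → □p

The condition is density. The C4 schema □□p → □p defines it.
Suppose □□p→□p is valid. Take Rxy and set V(p)={w : xR²w}. Then □□p at x, so □p at x, so p at y, i.e. ∃z(Rxz∧Rzy).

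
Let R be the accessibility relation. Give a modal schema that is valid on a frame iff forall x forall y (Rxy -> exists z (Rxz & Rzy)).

□□r → □r

The condition is density. The C4 schema □□r → □r defines it.
Suppose □□r→□r is valid. Take Rxy and set V(r)={w : xR²w}. Then □□r at x, so □r at x, so r at y, i.e. ∃z(Rxz∧Rzy).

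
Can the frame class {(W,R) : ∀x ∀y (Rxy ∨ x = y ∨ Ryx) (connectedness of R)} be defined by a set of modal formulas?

No

Any modally definable frame class is closed under disjoint unions.
Take 4 disjoint single-world reflexive frames: each is trivially connected, but their disjoint union has 4 worlds with no edge between distinct components, so it is not connected.
So no modal formula (or set of formulas) defines exactly the connected frames.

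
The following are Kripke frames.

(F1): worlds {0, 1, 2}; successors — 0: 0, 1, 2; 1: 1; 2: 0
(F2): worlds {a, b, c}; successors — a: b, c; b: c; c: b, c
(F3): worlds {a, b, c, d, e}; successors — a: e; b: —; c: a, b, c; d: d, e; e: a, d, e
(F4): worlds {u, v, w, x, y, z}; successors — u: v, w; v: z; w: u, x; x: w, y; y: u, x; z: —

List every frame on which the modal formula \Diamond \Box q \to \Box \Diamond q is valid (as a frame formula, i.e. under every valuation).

(F2)

This is the axiom for convergence; its first-order frame correspondent is \forall x \forall y \forall z (Rxy \wedge Rxz \to \exists w (Ryw \wedge Rzw)).
(F1): fails — R02 and R01 but 2 and 1 have no common successor.
(F2): condition met.
(F3): fails — Rcc and Rcb but c and b have no common successor.
(F4): fails — Ruv and Ruw but v and w have no common successor.
Valid on: (F2).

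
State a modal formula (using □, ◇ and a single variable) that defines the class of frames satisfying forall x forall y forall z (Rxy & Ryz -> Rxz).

The condition is transitivity. The 4 schema □r → □□r defines it.

□r → □□r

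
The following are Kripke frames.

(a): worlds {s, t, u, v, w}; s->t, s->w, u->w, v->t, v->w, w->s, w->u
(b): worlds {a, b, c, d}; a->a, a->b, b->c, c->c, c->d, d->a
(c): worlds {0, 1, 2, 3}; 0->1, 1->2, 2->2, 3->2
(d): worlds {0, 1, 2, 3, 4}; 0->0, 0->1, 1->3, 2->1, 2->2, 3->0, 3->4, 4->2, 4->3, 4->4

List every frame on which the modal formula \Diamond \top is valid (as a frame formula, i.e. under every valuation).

(b), (c), (d)

This is the axiom for seriality; its first-order frame correspondent is \forall x \exists y Rxy.
(a): fails — world t has no successor.
(b): condition met.
(c): condition met.
(d): condition met.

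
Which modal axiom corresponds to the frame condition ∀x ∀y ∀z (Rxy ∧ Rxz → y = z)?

◇ψ → □ψ

A defining formula is ◇ψ → □ψ (the CD axiom).
Suppose ◇ψ→□ψ is valid. Take Rxy, Rxz and set V(ψ)={y}. Then ◇ψ at x, so □ψ at x, so ψ at z, i.e. z=y.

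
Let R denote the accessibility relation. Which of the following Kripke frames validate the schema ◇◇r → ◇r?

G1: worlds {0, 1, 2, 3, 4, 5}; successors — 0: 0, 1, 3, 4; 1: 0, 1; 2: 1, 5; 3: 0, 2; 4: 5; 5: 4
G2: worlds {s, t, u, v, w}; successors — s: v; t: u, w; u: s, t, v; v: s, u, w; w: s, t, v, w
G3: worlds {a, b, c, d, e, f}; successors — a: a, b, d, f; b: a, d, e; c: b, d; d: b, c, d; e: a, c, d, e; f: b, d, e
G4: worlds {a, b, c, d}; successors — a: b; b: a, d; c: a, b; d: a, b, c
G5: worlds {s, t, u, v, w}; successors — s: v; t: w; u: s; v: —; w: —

This is the axiom for transitivity; its first-order frame correspondent is ∀x ∀y ∀z (Rxy ∧ Ryz → Rxz).
G1: fails — R10 and R04 but not R14.
G2: fails — Ruv and Rvw but not Ruw.
G3: fails — Rcd and Rdc but not Rcc.
G4: fails — Rab and Rba but not Raa.
G5: fails — Rus and Rsv but not Ruv.

none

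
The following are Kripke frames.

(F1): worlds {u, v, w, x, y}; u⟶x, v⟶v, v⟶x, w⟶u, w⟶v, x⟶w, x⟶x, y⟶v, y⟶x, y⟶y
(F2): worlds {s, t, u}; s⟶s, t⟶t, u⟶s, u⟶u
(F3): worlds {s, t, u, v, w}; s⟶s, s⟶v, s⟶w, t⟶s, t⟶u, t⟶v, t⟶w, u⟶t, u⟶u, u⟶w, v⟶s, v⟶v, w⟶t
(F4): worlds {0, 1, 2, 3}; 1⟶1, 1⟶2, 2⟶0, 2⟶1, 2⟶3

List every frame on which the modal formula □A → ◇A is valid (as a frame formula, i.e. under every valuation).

This is the axiom for seriality; its first-order frame correspondent is ∀x ∃y Rxy.
(F1): ✓.
(F2): ✓.
(F3): ✓.
(F4): fails — world 0 has no successor.

(F1), (F2), (F3)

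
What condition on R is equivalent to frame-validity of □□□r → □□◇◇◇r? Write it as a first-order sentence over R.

This is a Sahlqvist (Geach-type) schema ◇^0□^3r → □^2◇^3r.
Minimal-valuation argument: fix x; take any y with xR^0y and any z with xR^2z. Set V(r) to the set of worlds R-reachable from y in exactly 3 steps. Then □^3r holds at y, so the antecedent holds at x; validity forces ◇^3r at z, giving a w with zR^3w and yR^3w.
First-order correspondent: ∀x ∀z (xR²z → ∃w (xR³w ∧ zR³w)).

∀x ∀z (xR²z → ∃w (xR³w ∧ zR³w))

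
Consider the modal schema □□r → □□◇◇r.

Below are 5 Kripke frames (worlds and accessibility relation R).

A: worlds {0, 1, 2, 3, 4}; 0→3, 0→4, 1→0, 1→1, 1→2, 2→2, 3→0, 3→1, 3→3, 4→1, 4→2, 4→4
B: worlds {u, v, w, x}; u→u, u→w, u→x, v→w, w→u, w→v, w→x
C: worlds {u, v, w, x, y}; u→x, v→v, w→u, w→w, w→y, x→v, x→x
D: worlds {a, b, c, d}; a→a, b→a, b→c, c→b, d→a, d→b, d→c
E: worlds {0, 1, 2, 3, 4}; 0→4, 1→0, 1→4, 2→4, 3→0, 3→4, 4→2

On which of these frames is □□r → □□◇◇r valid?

A, D, E

Frame correspondent (Sahlqvist): ∀x ∀z (xR²z → ∃w (xR²w ∧ zR²w)) — i.e. a generalized confluence (Geach) condition.
A: ✓.
B: fails — uR²x but no t with uR²t and xR²t.
C: fails — wR²y but no t with wR²t and yR²t.
D: ✓.
E: ✓.
Valid on: A, D, E.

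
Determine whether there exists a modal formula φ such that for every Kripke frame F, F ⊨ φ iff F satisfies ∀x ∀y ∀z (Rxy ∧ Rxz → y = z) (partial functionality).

Yes — defined by ◇p → □p

Yes: it is partial functionality, defined by the CD schema ◇p → □p.
Suppose ◇p→□p is valid. Take Rxy, Rxz and set V(p)={y}. Then ◇p at x, so □p at x, so p at z, i.e. z=y.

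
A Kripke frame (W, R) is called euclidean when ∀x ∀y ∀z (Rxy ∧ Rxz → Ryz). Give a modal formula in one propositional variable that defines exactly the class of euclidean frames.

◇ψ → □◇ψ

The condition is the Euclidean property. The 5 schema ◇ψ → □◇ψ defines it.
Suppose ◇ψ→□◇ψ is valid. Take Rxy, Rxz and set V(ψ)={y}. Then ◇ψ at x, so □◇ψ at x, so ◇ψ at z, so some w with Rzw has ψ; w=y, i.e. Rzy. By symmetry of the argument, Ryz.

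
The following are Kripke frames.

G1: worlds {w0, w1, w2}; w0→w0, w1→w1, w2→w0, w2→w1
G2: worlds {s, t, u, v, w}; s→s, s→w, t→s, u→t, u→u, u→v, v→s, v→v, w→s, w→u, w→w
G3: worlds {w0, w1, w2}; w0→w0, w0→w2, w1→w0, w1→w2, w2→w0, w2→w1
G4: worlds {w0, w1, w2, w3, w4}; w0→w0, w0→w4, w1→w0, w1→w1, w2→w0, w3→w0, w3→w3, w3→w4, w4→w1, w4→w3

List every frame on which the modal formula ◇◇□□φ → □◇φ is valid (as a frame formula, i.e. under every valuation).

This is the axiom for a generalized confluence (Geach) condition; its first-order frame correspondent is ∀x ∀y ∀z ((xR²y ∧ xRz) → ∃w (yR²w ∧ zRw)).
G1: fails — w2R²w0, w2Rw1 but no w with w0R²w and w1Rw.
G2: fails — uR²t, uRu but no w* with tR²w* and uRw*.
G3: satisfies the condition.
G4: satisfies the condition.
Valid on: G3, G4.

G3, G4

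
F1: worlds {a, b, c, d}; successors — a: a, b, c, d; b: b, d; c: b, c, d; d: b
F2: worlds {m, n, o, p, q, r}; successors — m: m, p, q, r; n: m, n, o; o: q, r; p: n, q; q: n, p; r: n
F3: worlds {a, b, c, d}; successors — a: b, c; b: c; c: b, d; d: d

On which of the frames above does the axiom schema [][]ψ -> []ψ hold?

The schema corresponds to density: forall x forall y (Rxy -> exists z (Rxz & Rzy)).
F1: condition met.
F2: fails — Ror but no z with Roz and Rzr.
F3: fails — Rbc but no z with Rbz and Rzc.
Valid on: F1.

F1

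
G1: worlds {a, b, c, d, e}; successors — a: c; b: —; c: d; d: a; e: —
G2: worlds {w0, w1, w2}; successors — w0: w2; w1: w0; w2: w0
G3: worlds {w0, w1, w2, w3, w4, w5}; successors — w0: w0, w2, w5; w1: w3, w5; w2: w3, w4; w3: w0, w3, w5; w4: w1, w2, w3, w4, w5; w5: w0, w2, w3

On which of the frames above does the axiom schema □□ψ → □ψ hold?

G3

Frame correspondent (Sahlqvist): ∀x ∀y (Rxy → ∃z (Rxz ∧ Rzy)) — i.e. density.
G1: fails — Rac but no z with Raz and Rzc.
G2: fails — Rw0w2 but no z with Rw0z and Rzw2.
G3: satisfies the condition.
Valid on: G3.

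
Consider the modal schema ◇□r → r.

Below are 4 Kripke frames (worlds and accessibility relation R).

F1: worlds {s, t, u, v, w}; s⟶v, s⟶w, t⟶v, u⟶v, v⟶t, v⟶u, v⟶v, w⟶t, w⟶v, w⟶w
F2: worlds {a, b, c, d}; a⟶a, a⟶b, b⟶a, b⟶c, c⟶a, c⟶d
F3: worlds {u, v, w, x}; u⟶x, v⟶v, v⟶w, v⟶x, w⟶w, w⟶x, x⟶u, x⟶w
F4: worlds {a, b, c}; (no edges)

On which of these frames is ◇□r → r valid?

The schema corresponds to symmetry: ∀x ∀y (Rxy → Ryx).
F1: fails — Rwt but not Rtw.
F2: fails — Rbc but not Rcb.
F3: fails — Rvw but not Rwv.
F4: satisfies the condition.

F4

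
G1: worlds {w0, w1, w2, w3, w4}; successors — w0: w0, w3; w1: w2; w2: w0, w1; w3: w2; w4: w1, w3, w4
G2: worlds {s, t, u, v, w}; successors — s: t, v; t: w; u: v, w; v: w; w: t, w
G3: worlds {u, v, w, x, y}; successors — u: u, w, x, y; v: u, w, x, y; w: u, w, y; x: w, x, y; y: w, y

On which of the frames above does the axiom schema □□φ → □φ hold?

This is the axiom for density; its first-order frame correspondent is ∀x ∀y (Rxy → ∃z (Rxz ∧ Rzy)).
G1: fails — Rw1w2 but no z with Rw1z and Rzw2.
G2: fails — Ruv but no z with Ruz and Rzv.
G3: condition met.

G3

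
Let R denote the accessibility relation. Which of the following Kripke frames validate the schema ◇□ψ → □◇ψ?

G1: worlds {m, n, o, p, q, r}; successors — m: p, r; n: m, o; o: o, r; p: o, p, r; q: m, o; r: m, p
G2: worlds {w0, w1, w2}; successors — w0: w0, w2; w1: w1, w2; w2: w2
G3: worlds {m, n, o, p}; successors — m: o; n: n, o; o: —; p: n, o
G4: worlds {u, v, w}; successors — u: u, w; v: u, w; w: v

The schema corresponds to convergence: ∀x ∀y ∀z (Rxy ∧ Rxz → ∃w (Ryw ∧ Rzw)).
G1: fails — Ror and Roo but r and o have no common successor.
G2: condition met.
G3: fails — Rmo and Rmo but o and o have no common successor.
G4: fails — Ruw and Ruu but w and u have no common successor.
Valid on: G2.

G2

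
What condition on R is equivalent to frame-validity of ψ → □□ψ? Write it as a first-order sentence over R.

∀x ∀z (xR²z → ∃w (x = w ∧ z = w))

This is a Sahlqvist (Geach-type) schema ◇^0□^0ψ → □^2◇^0ψ.
Minimal-valuation argument: fix x; take any y with xR^0y and any z with xR^2z. Set V(ψ) to the set of worlds R-reachable from y in exactly 0 steps. Then □^0ψ holds at y, so the antecedent holds at x; validity forces ◇^0ψ at z, giving a w with zR^0w and yR^0w.
First-order correspondent: ∀x ∀z (xR²z → ∃w (x = w ∧ z = w)).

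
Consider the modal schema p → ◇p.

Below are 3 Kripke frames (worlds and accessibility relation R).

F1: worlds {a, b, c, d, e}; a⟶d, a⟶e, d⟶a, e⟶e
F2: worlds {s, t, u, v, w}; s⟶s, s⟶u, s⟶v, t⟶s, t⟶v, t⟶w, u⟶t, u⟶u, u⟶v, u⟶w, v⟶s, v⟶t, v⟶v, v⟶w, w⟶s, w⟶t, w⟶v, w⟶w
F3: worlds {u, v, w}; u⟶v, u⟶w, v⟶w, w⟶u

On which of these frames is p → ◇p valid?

The schema corresponds to reflexivity: ∀x Rxx.
F1: fails — world a does not see itself.
F2: fails — world t does not see itself.
F3: fails — world u does not see itself.

none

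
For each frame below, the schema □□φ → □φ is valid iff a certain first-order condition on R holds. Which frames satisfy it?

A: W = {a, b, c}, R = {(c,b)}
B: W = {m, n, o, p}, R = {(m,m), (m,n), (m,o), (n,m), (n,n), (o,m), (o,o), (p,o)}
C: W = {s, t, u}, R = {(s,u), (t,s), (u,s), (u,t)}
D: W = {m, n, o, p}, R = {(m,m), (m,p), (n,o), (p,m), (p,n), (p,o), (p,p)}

The schema corresponds to density: ∀x ∀y (Rxy → ∃z (Rxz ∧ Rzy)).
A: fails — Rcb but no z with Rcz and Rzb.
B: ✓.
C: fails — Rsu but no z with Rsz and Rzu.
D: fails — Rno but no z with Rnz and Rzo.
Valid on: B.

B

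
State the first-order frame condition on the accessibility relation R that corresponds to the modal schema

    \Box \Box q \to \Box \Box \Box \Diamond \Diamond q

\forall x \forall z (x R^3 z \to \exists w (x R^2 w \wedge z R^2 w))

This is a Sahlqvist (Geach-type) schema ◇^0□^2q → □^3◇^2q.
First-order correspondent: \forall x \forall z (x R^3 z \to \exists w (x R^2 w \wedge z R^2 w)).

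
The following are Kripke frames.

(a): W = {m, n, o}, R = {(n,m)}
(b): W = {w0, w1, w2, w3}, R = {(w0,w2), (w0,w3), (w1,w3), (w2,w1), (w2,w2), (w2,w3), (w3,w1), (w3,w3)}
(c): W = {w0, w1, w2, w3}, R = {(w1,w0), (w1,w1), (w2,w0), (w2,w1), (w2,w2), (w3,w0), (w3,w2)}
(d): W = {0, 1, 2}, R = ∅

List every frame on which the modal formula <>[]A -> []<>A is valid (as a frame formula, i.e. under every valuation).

This is the axiom for convergence; its first-order frame correspondent is forall x forall y forall z (Rxy & Rxz -> exists w (Ryw & Rzw)).
(a): fails — Rnm and Rnm but m and m have no common successor.
(b): ✓.
(c): fails — Rw1w1 and Rw1w0 but w1 and w0 have no common successor.
(d): ✓.

(b), (d)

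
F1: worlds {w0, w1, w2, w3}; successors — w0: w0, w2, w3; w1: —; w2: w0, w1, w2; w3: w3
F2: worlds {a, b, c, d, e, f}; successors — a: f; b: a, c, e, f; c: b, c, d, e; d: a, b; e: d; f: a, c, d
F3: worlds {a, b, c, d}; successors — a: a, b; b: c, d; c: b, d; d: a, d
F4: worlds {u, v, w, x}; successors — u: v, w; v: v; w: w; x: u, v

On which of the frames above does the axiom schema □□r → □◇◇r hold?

This is the axiom for a generalized confluence (Geach) condition; its first-order frame correspondent is ∀x ∀z (xRz → ∃w (xR²w ∧ zR²w)).
F1: fails — w2Rw1 but no w with w2R²w and w1R²w.
F2: holds.
F3: holds.
F4: holds.
Valid on: F2, F3, F4.

F2, F3, F4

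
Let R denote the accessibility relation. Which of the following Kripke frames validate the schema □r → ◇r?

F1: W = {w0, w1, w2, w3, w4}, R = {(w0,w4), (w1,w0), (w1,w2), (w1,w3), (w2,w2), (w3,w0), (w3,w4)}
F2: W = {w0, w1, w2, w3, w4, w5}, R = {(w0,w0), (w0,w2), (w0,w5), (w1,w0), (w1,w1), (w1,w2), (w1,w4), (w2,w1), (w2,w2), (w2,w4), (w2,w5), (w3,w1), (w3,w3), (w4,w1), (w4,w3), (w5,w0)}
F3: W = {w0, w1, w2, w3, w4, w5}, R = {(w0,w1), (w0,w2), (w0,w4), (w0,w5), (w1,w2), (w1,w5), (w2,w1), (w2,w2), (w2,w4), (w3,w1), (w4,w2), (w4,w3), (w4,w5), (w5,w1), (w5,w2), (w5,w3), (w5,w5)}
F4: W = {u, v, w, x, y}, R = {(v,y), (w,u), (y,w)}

Frame correspondent (Sahlqvist): ∀x ∃y Rxy — i.e. seriality.
F1: fails — world w4 has no successor.
F2: satisfies the condition.
F3: satisfies the condition.
F4: fails — world u has no successor.

F2, F3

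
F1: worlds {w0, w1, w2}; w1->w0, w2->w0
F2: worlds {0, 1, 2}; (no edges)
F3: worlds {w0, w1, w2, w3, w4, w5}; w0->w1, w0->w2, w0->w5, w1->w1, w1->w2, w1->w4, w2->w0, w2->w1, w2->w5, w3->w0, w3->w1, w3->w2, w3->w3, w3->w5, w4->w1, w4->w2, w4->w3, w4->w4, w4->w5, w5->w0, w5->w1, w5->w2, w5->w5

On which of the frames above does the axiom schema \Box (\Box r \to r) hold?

F2

This is the axiom for shift-reflexivity; its first-order frame correspondent is \forall x \forall y (Rxy \to Ryy).
F1: fails — Rw1w0 but not Rw0w0.
F2: holds.
F3: fails — Rw2w0 but not Rw0w0.
Valid on: F2.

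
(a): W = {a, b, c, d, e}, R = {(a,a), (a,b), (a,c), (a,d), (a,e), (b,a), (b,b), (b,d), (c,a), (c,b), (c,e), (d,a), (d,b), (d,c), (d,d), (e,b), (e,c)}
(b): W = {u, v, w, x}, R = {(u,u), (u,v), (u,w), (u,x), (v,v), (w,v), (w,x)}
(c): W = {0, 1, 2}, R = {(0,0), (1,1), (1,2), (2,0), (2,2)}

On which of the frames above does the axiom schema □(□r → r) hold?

Frame correspondent (Sahlqvist): ∀x ∀y (Rxy → Ryy) — i.e. shift-reflexivity.
(a): fails — Rdc but not Rcc.
(b): fails — Ruw but not Rww.
(c): holds.
Valid on: (c).

(c)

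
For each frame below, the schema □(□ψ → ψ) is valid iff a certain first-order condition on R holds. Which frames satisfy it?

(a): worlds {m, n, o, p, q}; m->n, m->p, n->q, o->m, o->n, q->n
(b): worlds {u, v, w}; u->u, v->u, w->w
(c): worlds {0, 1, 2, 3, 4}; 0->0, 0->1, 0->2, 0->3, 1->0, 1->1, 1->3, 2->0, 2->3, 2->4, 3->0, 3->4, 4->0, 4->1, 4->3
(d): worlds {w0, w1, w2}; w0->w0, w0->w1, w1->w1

This is the axiom for shift-reflexivity; its first-order frame correspondent is ∀x ∀y (Rxy → Ryy).
(a): fails — Rom but not Rmm.
(b): holds.
(c): fails — R34 but not R44.
(d): holds.

(b), (d)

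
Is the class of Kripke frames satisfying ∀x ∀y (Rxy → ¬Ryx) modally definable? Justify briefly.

If a class were modally definable it would be closed under surjective bounded morphisms (Goldblatt–Thomason).
The 3-cycle (worlds 0,1,2 with 0→1→2→0) is asymmetric. Mapping every world to a single reflexive point • is a surjective bounded morphism, and the reflexive point is not asymmetric (R•• but asymmetry requires ¬R••).
So no modal formula (or set of formulas) defines exactly the asymmetric frames.

Not definable by any modal formula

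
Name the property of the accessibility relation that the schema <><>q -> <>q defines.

Equivalently (dual form): □q → □□q.
Suppose □q→□□q is valid. Take Rxy, Ryz and set V(q)={w : Rxw}. Then □q at x, so □□q at x, so □q at y, so q at z, i.e. Rxz.
The converse is a direct semantic check.
Frame condition: forall x forall y forall z (Rxy & Ryz -> Rxz).

transitivity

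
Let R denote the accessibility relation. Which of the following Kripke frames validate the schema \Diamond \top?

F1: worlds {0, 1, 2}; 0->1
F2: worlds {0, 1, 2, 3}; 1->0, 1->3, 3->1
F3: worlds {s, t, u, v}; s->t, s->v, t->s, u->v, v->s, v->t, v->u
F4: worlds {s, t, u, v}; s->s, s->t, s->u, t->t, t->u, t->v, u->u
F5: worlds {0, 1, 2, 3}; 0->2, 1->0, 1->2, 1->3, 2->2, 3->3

The schema corresponds to seriality: \forall x \exists y Rxy.
F1: fails — world 1 has no successor.
F2: fails — world 0 has no successor.
F3: satisfies the condition.
F4: fails — world v has no successor.
F5: satisfies the condition.

F3, F5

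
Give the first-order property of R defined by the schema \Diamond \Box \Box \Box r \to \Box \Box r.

\forall x \forall y \forall z ((xRy \wedge x R^2 z) \to \exists w (y R^3 w \wedge z = w))

This is a Sahlqvist (Geach-type) schema ◇^1□^3r → □^2◇^0r.
First-order correspondent: \forall x \forall y \forall z ((xRy \wedge x R^2 z) \to \exists w (y R^3 w \wedge z = w)).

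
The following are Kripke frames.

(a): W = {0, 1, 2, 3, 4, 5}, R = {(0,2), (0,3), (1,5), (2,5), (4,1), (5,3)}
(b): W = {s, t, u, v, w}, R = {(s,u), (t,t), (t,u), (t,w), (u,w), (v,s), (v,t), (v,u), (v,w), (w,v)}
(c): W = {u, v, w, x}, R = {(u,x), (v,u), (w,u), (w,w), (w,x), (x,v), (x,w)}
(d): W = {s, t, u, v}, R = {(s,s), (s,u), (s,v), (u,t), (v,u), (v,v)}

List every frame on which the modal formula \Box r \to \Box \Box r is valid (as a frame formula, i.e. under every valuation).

none

This is the axiom for transitivity; its first-order frame correspondent is \forall x \forall y \forall z (Rxy \wedge Ryz \to Rxz).
(a): fails — R02 and R25 but not R05.
(b): fails — Ruw and Rwv but not Ruv.
(c): fails — Rxw and Rwu but not Rxu.
(d): fails — Rvu and Rut but not Rvt.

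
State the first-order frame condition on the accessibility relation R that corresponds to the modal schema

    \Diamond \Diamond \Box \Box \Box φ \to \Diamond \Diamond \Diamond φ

\forall x \forall y (x R^2 y \to \exists w (y R^3 w \wedge x R^3 w))

This is a Sahlqvist (Geach-type) schema ◇^2□^3φ → □^0◇^3φ.
Minimal-valuation argument: fix x; take any y with xR^2y and any z with xR^0z. Set V(φ) to the set of worlds R-reachable from y in exactly 3 steps. Then □^3φ holds at y, so the antecedent holds at x; validity forces ◇^3φ at z, giving a w with zR^3w and yR^3w.
First-order correspondent: \forall x \forall y (x R^2 y \to \exists w (y R^3 w \wedge x R^3 w)).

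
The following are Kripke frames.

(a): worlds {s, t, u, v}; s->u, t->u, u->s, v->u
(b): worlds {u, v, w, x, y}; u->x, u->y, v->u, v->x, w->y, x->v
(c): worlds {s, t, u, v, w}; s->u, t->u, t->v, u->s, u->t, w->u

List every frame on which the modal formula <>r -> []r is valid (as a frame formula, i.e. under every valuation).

The schema corresponds to partial functionality: forall x forall y forall z (Rxy & Rxz -> y = z).
(a): condition met.
(b): fails — u sees both x and y.
(c): fails — t sees both u and v.
Valid on: (a).

(a)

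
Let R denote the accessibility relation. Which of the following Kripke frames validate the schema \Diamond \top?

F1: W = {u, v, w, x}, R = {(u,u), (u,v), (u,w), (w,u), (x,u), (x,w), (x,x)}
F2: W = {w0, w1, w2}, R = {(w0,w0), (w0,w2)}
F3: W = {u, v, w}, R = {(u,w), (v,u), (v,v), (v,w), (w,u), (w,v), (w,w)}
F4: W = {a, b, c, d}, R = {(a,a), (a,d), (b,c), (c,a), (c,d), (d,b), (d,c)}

F3, F4

Frame correspondent (Sahlqvist): \forall x \exists y Rxy — i.e. seriality.
F1: fails — world v has no successor.
F2: fails — world w1 has no successor.
F3: ✓.
F4: ✓.
Valid on: F3, F4.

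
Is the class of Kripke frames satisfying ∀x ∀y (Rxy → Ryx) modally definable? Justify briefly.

The condition is symmetry. A defining modal formula is r → □◇r.
Suppose r→□◇r is valid. Take Rxy and set V(r)={x}. Then r at x, so □◇r at x, so ◇r at y, so some z with Ryz has r; z=x, i.e. Ryx.

Definable; r → □◇r defines it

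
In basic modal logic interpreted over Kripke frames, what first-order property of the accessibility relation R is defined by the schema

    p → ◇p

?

reflexivity

This is frame-equivalent to □p → p (substitute ¬p for p and contrapose).
Suppose □p→p is valid. At any x set V(p)={w : Rxw}. Then □p holds at x, so p holds at x, i.e. Rxx.
The converse is a direct semantic check.
Frame condition: ∀x Rxx.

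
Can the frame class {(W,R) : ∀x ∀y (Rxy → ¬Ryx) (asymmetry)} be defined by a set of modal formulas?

Not definable by any modal formula

Any modally definable frame class is closed under surjective bounded morphisms.
The 5-cycle (worlds w0,w1,w2,w3,w4 with w0→w1→w2→w3→w4→w0) is asymmetric. Mapping every world to a single reflexive point • is a surjective bounded morphism, and the reflexive point is not asymmetric (R•• but asymmetry requires ¬R••).
So the class is not modally definable.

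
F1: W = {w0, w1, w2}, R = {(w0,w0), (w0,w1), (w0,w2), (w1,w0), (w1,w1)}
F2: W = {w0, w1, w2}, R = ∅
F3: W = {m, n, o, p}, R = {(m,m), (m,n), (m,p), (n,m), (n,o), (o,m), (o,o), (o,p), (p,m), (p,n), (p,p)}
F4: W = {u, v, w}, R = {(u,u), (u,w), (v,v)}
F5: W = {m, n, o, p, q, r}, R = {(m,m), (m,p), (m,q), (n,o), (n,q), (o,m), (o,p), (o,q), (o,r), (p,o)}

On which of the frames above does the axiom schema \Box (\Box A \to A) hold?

F2

This is the axiom for shift-reflexivity; its first-order frame correspondent is \forall x \forall y (Rxy \to Ryy).
F1: fails — Rw0w2 but not Rw2w2.
F2: satisfies the condition.
F3: fails — Rpn but not Rnn.
F4: fails — Ruw but not Rww.
F5: fails — Rop but not Rpp.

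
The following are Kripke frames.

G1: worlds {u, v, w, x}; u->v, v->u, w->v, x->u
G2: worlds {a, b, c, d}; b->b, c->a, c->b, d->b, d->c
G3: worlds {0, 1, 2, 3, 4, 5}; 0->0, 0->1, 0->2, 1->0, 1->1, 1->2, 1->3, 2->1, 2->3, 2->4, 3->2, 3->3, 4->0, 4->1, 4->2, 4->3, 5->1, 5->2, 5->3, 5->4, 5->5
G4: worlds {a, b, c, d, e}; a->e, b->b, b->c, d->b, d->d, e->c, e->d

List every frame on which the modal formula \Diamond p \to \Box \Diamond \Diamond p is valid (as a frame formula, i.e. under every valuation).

G1

The schema corresponds to a generalized confluence (Geach) condition: \forall x \forall y \forall z ((xRy \wedge xRz) \to \exists w (y = w \wedge z R^2 w)).
G1: satisfies the condition.
G2: fails — cRa, cRa but no w with a=w and aR²w.
G3: fails — 1R0, 1R3 but no w with 0=w and 3R²w.
G4: fails — aRe, aRe but no w with e=w and eR²w.
Valid on: G1.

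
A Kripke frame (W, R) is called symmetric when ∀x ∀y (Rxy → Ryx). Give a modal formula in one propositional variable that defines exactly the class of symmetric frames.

This is symmetry; the standard corresponding axiom is B: p → □◇p.
Suppose p→□◇p is valid. Take Rxy and set V(p)={x}. Then p at x, so □◇p at x, so ◇p at y, so some z with Ryz has p; z=x, i.e. Ryx.

p → □◇p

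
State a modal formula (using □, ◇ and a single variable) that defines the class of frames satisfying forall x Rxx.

□p → p

The condition is reflexivity. The T schema □p → p defines it.
Suppose □p→p is valid. At any x set V(p)={w : Rxw}. Then □p holds at x, so p holds at x, i.e. Rxx.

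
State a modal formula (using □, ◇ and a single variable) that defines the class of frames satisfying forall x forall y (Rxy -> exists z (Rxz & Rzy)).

The condition is density. The C4 schema □□ψ → □ψ defines it.
Suppose □□ψ→□ψ is valid. Take Rxy and set V(ψ)={w : xR²w}. Then □□ψ at x, so □ψ at x, so ψ at y, i.e. ∃z(Rxz∧Rzy).

□□ψ → □ψ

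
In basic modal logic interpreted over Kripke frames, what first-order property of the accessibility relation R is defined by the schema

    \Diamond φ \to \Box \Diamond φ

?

Suppose ◇φ→□◇φ is valid. Take Rxy, Rxz and set V(φ)={y}. Then ◇φ at x, so □◇φ at x, so ◇φ at z, so some w with Rzw has φ; w=y, i.e. Rzy. By symmetry of the argument, Ryz.

the Euclidean property: \forall x \forall y \forall z (Rxy \wedge Rxz \to Ryz)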